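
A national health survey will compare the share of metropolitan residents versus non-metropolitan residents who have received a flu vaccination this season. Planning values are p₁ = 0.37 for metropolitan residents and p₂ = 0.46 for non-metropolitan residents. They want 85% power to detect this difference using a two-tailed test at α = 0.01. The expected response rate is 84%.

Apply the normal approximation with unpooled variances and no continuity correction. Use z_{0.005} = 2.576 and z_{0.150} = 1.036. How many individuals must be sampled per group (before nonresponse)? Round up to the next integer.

n = 924 per group

n = (z_{α/2} + z_β)² · [p₁(1−p₁) + p₂(1−p₂)] / (p₁ − p₂)²
  = (2.576 + 1.036)² · (0.37·0.63 + 0.46·0.54) / (-0.09)²
  = (3.612)² · (0.2331 + 0.2484) / 0.0081
  = 13.0465 · 0.4815 / 0.0081
  = 775.54
Adjust for 84% response: 775.54 / 0.84 = 923.27.
Round up → n = 924 per group.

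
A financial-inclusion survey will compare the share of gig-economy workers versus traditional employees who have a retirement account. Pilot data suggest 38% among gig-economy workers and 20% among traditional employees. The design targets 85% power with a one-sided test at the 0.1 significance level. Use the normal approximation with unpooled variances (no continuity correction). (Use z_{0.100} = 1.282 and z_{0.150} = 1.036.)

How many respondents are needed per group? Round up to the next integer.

n = 66 per group

n = (z_α + z_β)² · [p₁(1−p₁) + p₂(1−p₂)] / (p₁ − p₂)²
  = (1.282 + 1.036)² · (0.38·0.62 + 0.20·0.80) / (0.18)²
  = (2.318)² · (0.2356 + 0.1600) / 0.0324
  = 5.3731 · 0.3956 / 0.0324
  = 65.61
Round up → n = 66 per group.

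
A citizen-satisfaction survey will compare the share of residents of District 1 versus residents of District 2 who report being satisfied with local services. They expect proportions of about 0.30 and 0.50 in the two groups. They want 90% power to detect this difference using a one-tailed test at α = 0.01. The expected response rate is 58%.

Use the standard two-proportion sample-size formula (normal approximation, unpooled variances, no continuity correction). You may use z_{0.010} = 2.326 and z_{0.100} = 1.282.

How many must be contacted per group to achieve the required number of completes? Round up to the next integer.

n = (z_α + z_β)² · [p₁(1−p₁) + p₂(1−p₂)] / (p₁ − p₂)²
  = (2.326 + 1.282)² · (0.30·0.70 + 0.50·0.50) / (-0.20)²
  = (3.608)² · (0.2100 + 0.2500) / 0.0400
  = 13.0177 · 0.4600 / 0.0400
  = 149.70
Adjust for 58% response: 149.70 / 0.58 = 258.11.
Round up → n = 259 per group.

n = 259 per group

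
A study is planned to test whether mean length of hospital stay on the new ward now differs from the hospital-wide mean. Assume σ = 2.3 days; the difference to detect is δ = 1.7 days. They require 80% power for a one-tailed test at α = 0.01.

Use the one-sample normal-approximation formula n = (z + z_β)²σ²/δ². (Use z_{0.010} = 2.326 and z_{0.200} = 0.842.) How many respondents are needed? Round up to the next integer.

n = 19

n = (z_α + z_β)² · σ² / δ²
  = (2.326 + 0.842)² · 2.3² / 1.7²
  = 10.0362 · 5.29 / 2.89
  = 18.37
Round up → n = 19.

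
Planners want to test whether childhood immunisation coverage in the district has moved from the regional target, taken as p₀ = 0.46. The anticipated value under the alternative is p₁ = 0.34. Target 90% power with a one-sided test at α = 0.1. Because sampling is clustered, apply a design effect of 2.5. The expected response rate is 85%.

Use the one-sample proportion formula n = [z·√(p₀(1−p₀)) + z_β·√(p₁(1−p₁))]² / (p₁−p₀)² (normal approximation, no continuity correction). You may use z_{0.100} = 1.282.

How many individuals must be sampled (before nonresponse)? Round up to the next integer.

n = 318

n = [z_α·√(p₀q₀) + z_β·√(p₁q₁)]² / (p₁ − p₀)²
  = [1.282·√(0.46·0.54) + 1.282·√(0.34·0.66)]² / (-0.12)²
  = [1.282·0.4984 + 1.282·0.4737]² / 0.0144
  = [1.2462]² / 0.0144
  = 107.86
Design effect: 2.5 × 107.86 = 269.64.
Adjust for 85% response: 269.64 / 0.85 = 317.22.
Round up → n = 318.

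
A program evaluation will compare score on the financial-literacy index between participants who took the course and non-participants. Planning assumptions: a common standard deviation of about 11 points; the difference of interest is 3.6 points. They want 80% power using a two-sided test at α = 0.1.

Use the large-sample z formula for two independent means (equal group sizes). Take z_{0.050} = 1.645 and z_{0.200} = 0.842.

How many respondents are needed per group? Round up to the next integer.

n = 116 per group

n = (z_{α/2} + z_β)² · (σ₁² + σ₂²) / δ²
  = (1.645 + 0.842)² · (2·11² = 242) / 3.6²
  = 6.1852 · 242 / 12.96
  = 115.49
Round up → n = 116 per group.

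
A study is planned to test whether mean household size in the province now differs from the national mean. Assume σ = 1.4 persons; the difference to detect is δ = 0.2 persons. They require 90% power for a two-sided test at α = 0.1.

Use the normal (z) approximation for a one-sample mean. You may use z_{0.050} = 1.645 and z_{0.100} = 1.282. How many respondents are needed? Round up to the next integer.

n = 420

n = (z_{α/2} + z_β)² · σ² / δ²
  = (1.645 + 1.282)² · 1.4² / 0.2²
  = 8.5673 · 1.96 / 0.04
  = 419.80
Round up → n = 420.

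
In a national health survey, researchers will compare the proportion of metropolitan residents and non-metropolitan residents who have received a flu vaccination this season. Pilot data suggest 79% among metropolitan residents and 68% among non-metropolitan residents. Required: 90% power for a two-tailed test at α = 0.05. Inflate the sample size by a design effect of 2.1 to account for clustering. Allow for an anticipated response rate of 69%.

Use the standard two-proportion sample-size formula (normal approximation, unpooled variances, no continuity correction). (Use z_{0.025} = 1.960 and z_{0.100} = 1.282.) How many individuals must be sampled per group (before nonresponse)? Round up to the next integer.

n = (z_{α/2} + z_β)² · [p₁(1−p₁) + p₂(1−p₂)] / (p₁ − p₂)²
  = (1.960 + 1.282)² · (0.79·0.21 + 0.68·0.32) / (0.11)²
  = (3.242)² · (0.1659 + 0.2176) / 0.0121
  = 10.5106 · 0.3835 / 0.0121
  = 333.12
Design effect: 2.1 × 333.12 = 699.56.
Adjust for 69% response: 699.56 / 0.69 = 1013.86.
Round up → n = 1014 per group.

n = 1014 per group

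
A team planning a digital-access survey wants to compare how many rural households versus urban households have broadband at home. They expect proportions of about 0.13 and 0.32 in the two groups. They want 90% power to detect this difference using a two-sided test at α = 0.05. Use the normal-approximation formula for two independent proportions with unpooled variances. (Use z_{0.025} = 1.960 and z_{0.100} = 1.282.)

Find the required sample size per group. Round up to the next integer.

n = 97 per group

n = (z_{α/2} + z_β)² · [p₁(1−p₁) + p₂(1−p₂)] / (p₁ − p₂)²
  = (1.960 + 1.282)² · (0.13·0.87 + 0.32·0.68) / (-0.19)²
  = (3.242)² · (0.1131 + 0.2176) / 0.0361
  = 10.5106 · 0.3307 / 0.0361
  = 96.28
Round up → n = 97 per group.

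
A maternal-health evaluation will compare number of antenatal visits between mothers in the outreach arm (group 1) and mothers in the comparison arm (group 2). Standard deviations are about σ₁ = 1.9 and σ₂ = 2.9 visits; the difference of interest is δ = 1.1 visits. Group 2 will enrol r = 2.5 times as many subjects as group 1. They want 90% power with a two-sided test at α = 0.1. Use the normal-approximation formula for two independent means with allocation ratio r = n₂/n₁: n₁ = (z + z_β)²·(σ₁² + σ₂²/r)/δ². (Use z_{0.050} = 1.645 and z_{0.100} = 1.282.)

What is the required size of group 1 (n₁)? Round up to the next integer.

n₁ = (z_{α/2} + z_β)² · (σ₁² + σ₂²/r) / δ²
   = (1.645 + 1.282)² · (1.9² + 2.9²/2.5) / 1.1²
   = 8.5673 · (3.61 + 3.364) / 1.21
   = 8.5673 · 6.974 / 1.21
   = 49.38
Round up → n₁ = 50; n₂ = r·n₁ = 2.5 × 50 = 125.

n₁ = 50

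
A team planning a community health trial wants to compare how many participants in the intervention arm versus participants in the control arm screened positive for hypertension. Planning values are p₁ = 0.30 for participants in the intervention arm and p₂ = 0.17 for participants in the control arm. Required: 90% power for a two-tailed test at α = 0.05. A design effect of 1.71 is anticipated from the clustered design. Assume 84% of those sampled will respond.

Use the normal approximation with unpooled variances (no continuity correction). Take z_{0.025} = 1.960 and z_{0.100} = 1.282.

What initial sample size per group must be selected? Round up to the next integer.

n = (z_{α/2} + z_β)² · [p₁(1−p₁) + p₂(1−p₂)] / (p₁ − p₂)²
  = (1.960 + 1.282)² · (0.30·0.70 + 0.17·0.83) / (0.13)²
  = (3.242)² · (0.2100 + 0.1411) / 0.0169
  = 10.5106 · 0.3511 / 0.0169
  = 218.36
Design effect: 1.71 × 218.36 = 373.39.
Adjust for 84% response: 373.39 / 0.84 = 444.52.
Round up → n = 445 per group.

n = 445 per group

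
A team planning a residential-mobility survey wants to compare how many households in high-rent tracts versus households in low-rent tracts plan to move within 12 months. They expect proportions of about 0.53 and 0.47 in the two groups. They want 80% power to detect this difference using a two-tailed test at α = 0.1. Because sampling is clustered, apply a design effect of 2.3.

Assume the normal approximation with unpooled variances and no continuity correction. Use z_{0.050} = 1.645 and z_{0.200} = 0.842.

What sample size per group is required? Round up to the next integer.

n = (z_{α/2} + z_β)² · [p₁(1−p₁) + p₂(1−p₂)] / (p₁ − p₂)²
  = (1.645 + 0.842)² · (0.53·0.47 + 0.47·0.53) / (0.06)²
  = (2.487)² · (0.2491 + 0.2491) / 0.0036
  = 6.1852 · 0.4982 / 0.0036
  = 855.96
Design effect: 2.3 × 855.96 = 1968.70.
Round up → n = 1969 per group.

n = 1969 per group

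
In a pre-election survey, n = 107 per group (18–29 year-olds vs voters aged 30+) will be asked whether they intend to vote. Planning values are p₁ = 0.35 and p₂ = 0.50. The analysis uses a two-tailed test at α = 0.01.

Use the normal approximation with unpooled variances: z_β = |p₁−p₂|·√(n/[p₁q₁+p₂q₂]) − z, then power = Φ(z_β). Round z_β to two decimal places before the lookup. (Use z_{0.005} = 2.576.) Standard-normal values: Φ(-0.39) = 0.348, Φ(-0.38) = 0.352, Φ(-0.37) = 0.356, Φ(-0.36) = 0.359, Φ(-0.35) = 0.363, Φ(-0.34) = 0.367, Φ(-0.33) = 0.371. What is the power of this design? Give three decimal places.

Power ≈ 0.371

z_β = |p₁−p₂|·√(n/[p₁q₁+p₂q₂]) − z_{α/2}
    = 0.15 · √(107/0.4775) − 2.576
    = 0.15 · 14.9694 − 2.576
    = 2.2454 − 2.576 = -0.3306 → -0.33
Power = Φ(-0.33) = 0.371.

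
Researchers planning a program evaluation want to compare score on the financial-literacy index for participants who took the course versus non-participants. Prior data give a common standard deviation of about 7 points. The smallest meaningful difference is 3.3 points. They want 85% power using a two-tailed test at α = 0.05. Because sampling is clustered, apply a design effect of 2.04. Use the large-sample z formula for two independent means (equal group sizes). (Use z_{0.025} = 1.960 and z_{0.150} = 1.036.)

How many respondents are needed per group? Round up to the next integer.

n = 165 per group

n = (z_{α/2} + z_β)² · (σ₁² + σ₂²) / δ²
  = (1.960 + 1.036)² · (2·7² = 98) / 3.3²
  = 8.9760 · 98 / 10.89
  = 80.78
Design effect: 2.04 × 80.78 = 164.78.
Round up → n = 165 per group.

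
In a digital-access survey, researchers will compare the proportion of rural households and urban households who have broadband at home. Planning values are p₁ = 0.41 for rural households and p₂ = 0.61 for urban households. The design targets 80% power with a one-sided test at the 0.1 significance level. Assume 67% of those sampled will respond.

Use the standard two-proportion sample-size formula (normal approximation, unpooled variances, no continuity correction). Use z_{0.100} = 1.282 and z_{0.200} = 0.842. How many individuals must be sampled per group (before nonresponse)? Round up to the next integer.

n = (z_α + z_β)² · [p₁(1−p₁) + p₂(1−p₂)] / (p₁ − p₂)²
  = (1.282 + 0.842)² · (0.41·0.59 + 0.61·0.39) / (-0.20)²
  = (2.124)² · (0.2419 + 0.2379) / 0.0400
  = 4.5114 · 0.4798 / 0.0400
  = 54.11
Adjust for 67% response: 54.11 / 0.67 = 80.77.
Round up → n = 81 per group.

n = 81 per group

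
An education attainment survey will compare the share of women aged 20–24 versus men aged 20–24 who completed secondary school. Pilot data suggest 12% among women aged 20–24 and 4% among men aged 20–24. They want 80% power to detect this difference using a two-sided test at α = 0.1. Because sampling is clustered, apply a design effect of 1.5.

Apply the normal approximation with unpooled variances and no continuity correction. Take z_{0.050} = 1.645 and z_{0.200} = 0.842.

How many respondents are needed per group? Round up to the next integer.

n = (z_{α/2} + z_β)² · [p₁(1−p₁) + p₂(1−p₂)] / (p₁ − p₂)²
  = (1.645 + 0.842)² · (0.12·0.88 + 0.04·0.96) / (0.08)²
  = (2.487)² · (0.1056 + 0.0384) / 0.0064
  = 6.1852 · 0.1440 / 0.0064
  = 139.17
Design effect: 1.5 × 139.17 = 208.75.
Round up → n = 209 per group.

n = 209 per group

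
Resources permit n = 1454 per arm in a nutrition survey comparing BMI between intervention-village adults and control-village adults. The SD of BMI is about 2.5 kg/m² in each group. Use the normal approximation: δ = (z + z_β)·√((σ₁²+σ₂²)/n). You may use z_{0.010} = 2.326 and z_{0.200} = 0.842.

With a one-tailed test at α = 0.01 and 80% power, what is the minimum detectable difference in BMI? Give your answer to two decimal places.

δ = (z_α + z_β) · √((σ₁²+σ₂²)/n)
  = (2.326 + 0.842) · √(12.5/1454)
  = 3.168 · √0.0086
  = 3.168 · 0.0927
  = 0.2937

Minimum detectable difference ≈ 0.29 kg/m²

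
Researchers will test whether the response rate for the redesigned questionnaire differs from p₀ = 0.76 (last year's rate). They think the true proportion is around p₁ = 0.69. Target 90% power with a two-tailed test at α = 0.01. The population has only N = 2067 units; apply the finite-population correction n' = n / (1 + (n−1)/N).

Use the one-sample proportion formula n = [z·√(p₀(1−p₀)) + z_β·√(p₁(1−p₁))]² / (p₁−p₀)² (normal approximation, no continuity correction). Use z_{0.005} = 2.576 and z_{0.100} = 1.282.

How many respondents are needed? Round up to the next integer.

n = 457

n = [z_{α/2}·√(p₀q₀) + z_β·√(p₁q₁)]² / (p₁ − p₀)²
  = [2.576·√(0.76·0.24) + 1.282·√(0.69·0.31)]² / (-0.07)²
  = [2.576·0.4271 + 1.282·0.4625]² / 0.0049
  = [1.6931]² / 0.0049
  = 585.01
Finite-population correction (N = 2067): 585.01 / (1 + (585.01 − 1)/2067) = 456.13.
Round up → n = 457.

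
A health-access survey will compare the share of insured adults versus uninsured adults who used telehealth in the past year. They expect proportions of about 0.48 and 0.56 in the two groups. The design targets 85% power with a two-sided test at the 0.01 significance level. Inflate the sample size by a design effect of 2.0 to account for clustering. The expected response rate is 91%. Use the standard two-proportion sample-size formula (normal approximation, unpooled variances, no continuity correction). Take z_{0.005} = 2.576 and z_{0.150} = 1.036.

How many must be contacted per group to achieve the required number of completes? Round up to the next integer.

n = (z_{α/2} + z_β)² · [p₁(1−p₁) + p₂(1−p₂)] / (p₁ − p₂)²
  = (2.576 + 1.036)² · (0.48·0.52 + 0.56·0.44) / (-0.08)²
  = (3.612)² · (0.2496 + 0.2464) / 0.0064
  = 13.0465 · 0.4960 / 0.0064
  = 1011.11
Design effect: 2.0 × 1011.11 = 2022.21.
Adjust for 91% response: 2022.21 / 0.91 = 2222.21.
Round up → n = 2223 per group.

n = 2223 per group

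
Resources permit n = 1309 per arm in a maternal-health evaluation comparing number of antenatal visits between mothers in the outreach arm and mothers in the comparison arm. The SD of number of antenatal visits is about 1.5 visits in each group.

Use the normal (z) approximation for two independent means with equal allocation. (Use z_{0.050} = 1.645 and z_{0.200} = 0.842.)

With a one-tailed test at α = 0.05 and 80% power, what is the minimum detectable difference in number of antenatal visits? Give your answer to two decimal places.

δ = (z_α + z_β) · √((σ₁²+σ₂²)/n)
  = (1.645 + 0.842) · √(4.5/1309)
  = 2.487 · √0.00344
  = 2.487 · 0.0586
  = 0.1458

Minimum detectable difference ≈ 0.15 visits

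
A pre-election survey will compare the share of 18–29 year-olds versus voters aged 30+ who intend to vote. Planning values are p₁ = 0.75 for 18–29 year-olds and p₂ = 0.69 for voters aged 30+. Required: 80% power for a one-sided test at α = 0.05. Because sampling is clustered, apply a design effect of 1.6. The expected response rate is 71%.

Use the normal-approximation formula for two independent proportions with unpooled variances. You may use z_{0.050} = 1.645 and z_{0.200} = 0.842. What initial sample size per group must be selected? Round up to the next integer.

n = (z_α + z_β)² · [p₁(1−p₁) + p₂(1−p₂)] / (p₁ − p₂)²
  = (1.645 + 0.842)² · (0.75·0.25 + 0.69·0.31) / (0.06)²
  = (2.487)² · (0.1875 + 0.2139) / 0.0036
  = 6.1852 · 0.4014 / 0.0036
  = 689.65
Design effect: 1.6 × 689.65 = 1103.43.
Adjust for 71% response: 1103.43 / 0.71 = 1554.13.
Round up → n = 1555 per group.

n = 1555 per group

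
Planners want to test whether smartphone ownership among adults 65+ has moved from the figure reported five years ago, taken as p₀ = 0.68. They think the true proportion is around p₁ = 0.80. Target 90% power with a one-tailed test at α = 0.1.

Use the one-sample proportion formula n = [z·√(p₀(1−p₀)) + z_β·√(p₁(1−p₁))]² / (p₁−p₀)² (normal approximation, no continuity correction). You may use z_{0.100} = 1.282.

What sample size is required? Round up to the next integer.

n = 86

n = [z_α·√(p₀q₀) + z_β·√(p₁q₁)]² / (p₁ − p₀)²
  = [1.282·√(0.68·0.32) + 1.282·√(0.80·0.20)]² / (0.12)²
  = [1.282·0.4665 + 1.282·0.4000]² / 0.0144
  = [1.1108]² / 0.0144
  = 85.69
Round up → n = 86.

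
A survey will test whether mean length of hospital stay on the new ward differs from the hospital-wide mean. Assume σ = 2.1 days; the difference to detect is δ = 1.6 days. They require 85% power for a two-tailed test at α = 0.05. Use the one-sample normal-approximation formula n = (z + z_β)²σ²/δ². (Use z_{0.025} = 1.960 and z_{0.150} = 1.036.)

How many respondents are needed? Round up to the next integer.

n = 16

n = (z_{α/2} + z_β)² · σ² / δ²
  = (1.960 + 1.036)² · 2.1² / 1.6²
  = 8.9760 · 4.41 / 2.56
  = 15.46
Round up → n = 16.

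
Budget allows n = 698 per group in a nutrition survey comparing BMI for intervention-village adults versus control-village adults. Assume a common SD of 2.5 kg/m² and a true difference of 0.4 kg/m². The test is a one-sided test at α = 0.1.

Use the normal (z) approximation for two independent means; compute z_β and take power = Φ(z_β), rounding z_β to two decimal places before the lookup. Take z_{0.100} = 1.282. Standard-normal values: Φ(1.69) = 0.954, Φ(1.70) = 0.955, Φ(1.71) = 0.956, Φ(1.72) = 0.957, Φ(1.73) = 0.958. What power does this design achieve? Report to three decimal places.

Power ≈ 0.956

z_β = δ·√(n/(σ₁²+σ₂²)) − z_α
    = 0.4 · √(698/12.5) − 1.282
    = 0.4 · 7.47262 − 1.282
    = 2.9890 − 1.282 = 1.7070 → 1.71
Power = Φ(1.71) = 0.956.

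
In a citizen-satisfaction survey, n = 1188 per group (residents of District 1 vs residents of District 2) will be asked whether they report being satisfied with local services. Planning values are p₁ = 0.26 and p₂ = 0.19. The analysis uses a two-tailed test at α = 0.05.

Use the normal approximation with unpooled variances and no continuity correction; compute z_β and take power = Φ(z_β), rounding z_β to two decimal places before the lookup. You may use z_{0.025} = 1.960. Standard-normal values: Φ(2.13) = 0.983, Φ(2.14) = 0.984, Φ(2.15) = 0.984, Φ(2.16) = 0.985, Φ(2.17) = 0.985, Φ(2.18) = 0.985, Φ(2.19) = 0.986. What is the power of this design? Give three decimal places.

z_β = |p₁−p₂|·√(n/[p₁q₁+p₂q₂]) − z_{α/2}
    = 0.07 · √(1188/0.3463) − 1.960
    = 0.07 · 58.5709 − 1.960
    = 4.1000 − 1.960 = 2.1400 → 2.14
Power = Φ(2.14) = 0.984.

Power ≈ 0.984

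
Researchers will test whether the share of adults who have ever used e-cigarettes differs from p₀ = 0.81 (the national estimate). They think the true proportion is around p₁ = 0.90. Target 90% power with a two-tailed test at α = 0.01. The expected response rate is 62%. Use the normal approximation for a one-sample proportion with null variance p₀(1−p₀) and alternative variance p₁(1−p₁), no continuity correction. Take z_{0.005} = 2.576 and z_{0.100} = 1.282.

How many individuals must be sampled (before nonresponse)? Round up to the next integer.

n = [z_{α/2}·√(p₀q₀) + z_β·√(p₁q₁)]² / (p₁ − p₀)²
  = [2.576·√(0.81·0.19) + 1.282·√(0.90·0.10)]² / (0.09)²
  = [2.576·0.3923 + 1.282·0.3000]² / 0.0081
  = [1.3952]² / 0.0081
  = 240.31
Adjust for 62% response: 240.31 / 0.62 = 387.59.
Round up → n = 388.

n = 388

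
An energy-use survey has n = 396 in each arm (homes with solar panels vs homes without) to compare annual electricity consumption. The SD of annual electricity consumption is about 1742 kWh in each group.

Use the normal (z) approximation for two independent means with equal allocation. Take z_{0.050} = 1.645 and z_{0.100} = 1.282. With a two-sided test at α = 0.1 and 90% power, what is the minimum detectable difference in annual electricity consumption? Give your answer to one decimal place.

δ = (z_{α/2} + z_β) · √((σ₁²+σ₂²)/n)
  = (1.645 + 1.282) · √(6069128/396)
  = 2.927 · √15326.1
  = 2.927 · 123.7985
  = 362.3584

Minimum detectable difference ≈ 362.4 kWh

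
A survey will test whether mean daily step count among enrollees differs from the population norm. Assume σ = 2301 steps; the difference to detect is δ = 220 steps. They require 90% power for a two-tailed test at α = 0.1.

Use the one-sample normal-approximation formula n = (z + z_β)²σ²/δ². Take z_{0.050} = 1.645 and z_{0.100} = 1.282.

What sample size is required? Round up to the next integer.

n = (z_{α/2} + z_β)² · σ² / δ²
  = (1.645 + 1.282)² · 2301² / 220²
  = 8.5673 · 5294601 / 48400
  = 937.20
Round up → n = 938.

n = 938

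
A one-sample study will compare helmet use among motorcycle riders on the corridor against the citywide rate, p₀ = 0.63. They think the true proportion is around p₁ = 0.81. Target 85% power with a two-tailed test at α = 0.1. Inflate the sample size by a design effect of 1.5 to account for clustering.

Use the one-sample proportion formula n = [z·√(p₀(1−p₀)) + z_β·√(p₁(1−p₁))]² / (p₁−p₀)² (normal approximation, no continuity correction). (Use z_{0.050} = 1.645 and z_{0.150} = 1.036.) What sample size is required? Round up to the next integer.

n = [z_{α/2}·√(p₀q₀) + z_β·√(p₁q₁)]² / (p₁ − p₀)²
  = [1.645·√(0.63·0.37) + 1.036·√(0.81·0.19)]² / (0.18)²
  = [1.645·0.4828 + 1.036·0.3923]² / 0.0324
  = [1.2006]² / 0.0324
  = 44.49
Design effect: 1.5 × 44.49 = 66.74.
Round up → n = 67.

n = 67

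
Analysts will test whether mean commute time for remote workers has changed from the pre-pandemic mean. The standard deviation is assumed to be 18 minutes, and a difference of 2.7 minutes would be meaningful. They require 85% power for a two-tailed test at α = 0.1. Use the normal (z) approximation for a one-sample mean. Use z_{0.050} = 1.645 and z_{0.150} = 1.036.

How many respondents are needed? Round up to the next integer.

n = 320

n = (z_{α/2} + z_β)² · σ² / δ²
  = (1.645 + 1.036)² · 18² / 2.7²
  = 7.1878 · 324 / 7.29
  = 319.46
Round up → n = 320.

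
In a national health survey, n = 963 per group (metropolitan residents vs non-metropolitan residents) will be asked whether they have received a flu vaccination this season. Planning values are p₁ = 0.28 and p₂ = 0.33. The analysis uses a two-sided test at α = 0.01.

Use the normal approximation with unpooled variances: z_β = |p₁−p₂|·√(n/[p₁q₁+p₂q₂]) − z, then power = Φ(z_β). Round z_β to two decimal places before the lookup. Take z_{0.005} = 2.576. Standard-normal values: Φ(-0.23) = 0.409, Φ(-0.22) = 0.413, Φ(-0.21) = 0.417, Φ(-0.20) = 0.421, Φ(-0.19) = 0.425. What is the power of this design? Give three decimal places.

Power ≈ 0.425

z_β = |p₁−p₂|·√(n/[p₁q₁+p₂q₂]) − z_{α/2}
    = 0.05 · √(963/0.4227) − 2.576
    = 0.05 · 47.7306 − 2.576
    = 2.3865 − 2.576 = -0.1895 → -0.19
Power = Φ(-0.19) = 0.425.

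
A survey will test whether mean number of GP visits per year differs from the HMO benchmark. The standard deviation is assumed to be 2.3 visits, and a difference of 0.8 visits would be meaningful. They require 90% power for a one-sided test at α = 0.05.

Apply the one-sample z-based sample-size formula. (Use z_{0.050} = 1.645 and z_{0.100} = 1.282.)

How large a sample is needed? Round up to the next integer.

n = (z_α + z_β)² · σ² / δ²
  = (1.645 + 1.282)² · 2.3² / 0.8²
  = 8.5673 · 5.29 / 0.64
  = 70.81
Round up → n = 71.

n = 71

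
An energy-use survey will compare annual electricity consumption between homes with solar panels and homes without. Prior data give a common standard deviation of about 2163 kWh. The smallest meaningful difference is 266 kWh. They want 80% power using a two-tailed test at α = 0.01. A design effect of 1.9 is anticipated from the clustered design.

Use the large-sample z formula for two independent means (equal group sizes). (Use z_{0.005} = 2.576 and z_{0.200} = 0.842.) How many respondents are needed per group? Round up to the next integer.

n = 2936 per group

n = (z_{α/2} + z_β)² · (σ₁² + σ₂²) / δ²
  = (2.576 + 0.842)² · (2·2163² = 9357138) / 266²
  = 11.6827 · 9357138 / 70756
  = 1544.98
Design effect: 1.9 × 1544.98 = 2935.47.
Round up → n = 2936 per group.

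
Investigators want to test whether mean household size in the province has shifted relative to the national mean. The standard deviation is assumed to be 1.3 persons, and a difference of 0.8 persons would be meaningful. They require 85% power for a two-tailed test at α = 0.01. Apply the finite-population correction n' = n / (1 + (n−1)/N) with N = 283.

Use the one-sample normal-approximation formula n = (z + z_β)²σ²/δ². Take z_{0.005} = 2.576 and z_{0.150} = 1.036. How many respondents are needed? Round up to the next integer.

n = (z_{α/2} + z_β)² · σ² / δ²
  = (2.576 + 1.036)² · 1.3² / 0.8²
  = 13.0465 · 1.69 / 0.64
  = 34.45
Finite-population correction (N = 283): 34.45 / (1 + (34.45 − 1)/283) = 30.81.
Round up → n = 31.

n = 31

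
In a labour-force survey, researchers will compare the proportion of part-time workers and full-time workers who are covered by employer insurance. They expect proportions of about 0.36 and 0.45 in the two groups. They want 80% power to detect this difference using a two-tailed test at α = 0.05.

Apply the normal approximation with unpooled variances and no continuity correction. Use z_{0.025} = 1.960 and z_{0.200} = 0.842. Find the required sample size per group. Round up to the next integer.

n = (z_{α/2} + z_β)² · [p₁(1−p₁) + p₂(1−p₂)] / (p₁ − p₂)²
  = (1.960 + 0.842)² · (0.36·0.64 + 0.45·0.55) / (-0.09)²
  = (2.802)² · (0.2304 + 0.2475) / 0.0081
  = 7.8512 · 0.4779 / 0.0081
  = 463.22
Round up → n = 464 per group.

n = 464 per group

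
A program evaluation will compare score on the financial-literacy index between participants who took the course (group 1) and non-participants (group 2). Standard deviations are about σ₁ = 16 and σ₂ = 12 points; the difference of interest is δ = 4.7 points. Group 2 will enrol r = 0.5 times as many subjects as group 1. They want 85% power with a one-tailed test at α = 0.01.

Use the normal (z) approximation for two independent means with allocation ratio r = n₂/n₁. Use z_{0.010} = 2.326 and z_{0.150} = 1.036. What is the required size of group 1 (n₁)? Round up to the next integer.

n₁ = (z_α + z_β)² · (σ₁² + σ₂²/r) / δ²
   = (2.326 + 1.036)² · (16² + 12²/0.5) / 4.7²
   = 11.3030 · (256 + 288) / 22.09
   = 11.3030 · 544 / 22.09
   = 278.35
Round up → n₁ = 279; n₂ = r·n₁ = 0.5 × 279 = 140.

n₁ = 279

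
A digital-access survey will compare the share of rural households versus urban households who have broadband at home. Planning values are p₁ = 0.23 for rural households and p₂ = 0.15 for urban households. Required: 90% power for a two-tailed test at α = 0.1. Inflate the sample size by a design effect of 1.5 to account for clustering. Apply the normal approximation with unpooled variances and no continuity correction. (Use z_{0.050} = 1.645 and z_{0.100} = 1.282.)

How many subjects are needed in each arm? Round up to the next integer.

n = 612 per group

n = (z_{α/2} + z_β)² · [p₁(1−p₁) + p₂(1−p₂)] / (p₁ − p₂)²
  = (1.645 + 1.282)² · (0.23·0.77 + 0.15·0.85) / (0.08)²
  = (2.927)² · (0.1771 + 0.1275) / 0.0064
  = 8.5673 · 0.3046 / 0.0064
  = 407.75
Design effect: 1.5 × 407.75 = 611.63.
Round up → n = 612 per group.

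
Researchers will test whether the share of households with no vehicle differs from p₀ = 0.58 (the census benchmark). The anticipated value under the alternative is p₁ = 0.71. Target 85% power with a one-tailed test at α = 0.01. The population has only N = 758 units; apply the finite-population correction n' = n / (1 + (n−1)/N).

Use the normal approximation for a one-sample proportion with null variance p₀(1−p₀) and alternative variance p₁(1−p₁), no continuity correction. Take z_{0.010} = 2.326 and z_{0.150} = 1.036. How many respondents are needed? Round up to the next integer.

n = 129

n = [z_α·√(p₀q₀) + z_β·√(p₁q₁)]² / (p₁ − p₀)²
  = [2.326·√(0.58·0.42) + 1.036·√(0.71·0.29)]² / (0.13)²
  = [2.326·0.4936 + 1.036·0.4538]² / 0.0169
  = [1.6181]² / 0.0169
  = 154.93
Finite-population correction (N = 758): 154.93 / (1 + (154.93 − 1)/758) = 128.78.
Round up → n = 129.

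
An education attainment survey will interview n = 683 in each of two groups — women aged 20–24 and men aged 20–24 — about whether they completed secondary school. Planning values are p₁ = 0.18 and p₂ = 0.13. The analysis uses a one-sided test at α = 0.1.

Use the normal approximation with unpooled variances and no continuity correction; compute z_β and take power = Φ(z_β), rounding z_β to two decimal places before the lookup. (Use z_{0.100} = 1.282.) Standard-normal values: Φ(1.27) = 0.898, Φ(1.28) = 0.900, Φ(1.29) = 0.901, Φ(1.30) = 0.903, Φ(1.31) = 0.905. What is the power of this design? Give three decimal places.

Power ≈ 0.900

z_β = |p₁−p₂|·√(n/[p₁q₁+p₂q₂]) − z_α
    = 0.05 · √(683/0.2607) − 1.282
    = 0.05 · 51.1847 − 1.282
    = 2.5592 − 1.282 = 1.2772 → 1.28
Power = Φ(1.28) = 0.900.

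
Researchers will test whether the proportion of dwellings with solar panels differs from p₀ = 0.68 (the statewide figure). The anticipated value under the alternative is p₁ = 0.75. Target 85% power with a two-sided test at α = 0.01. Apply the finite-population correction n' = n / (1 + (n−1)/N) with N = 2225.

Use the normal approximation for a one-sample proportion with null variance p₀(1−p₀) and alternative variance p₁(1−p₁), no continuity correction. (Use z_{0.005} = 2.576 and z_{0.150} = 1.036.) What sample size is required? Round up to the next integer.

n = 445

n = [z_{α/2}·√(p₀q₀) + z_β·√(p₁q₁)]² / (p₁ − p₀)²
  = [2.576·√(0.68·0.32) + 1.036·√(0.75·0.25)]² / (0.07)²
  = [2.576·0.4665 + 1.036·0.4330]² / 0.0049
  = [1.6502]² / 0.0049
  = 555.78
Finite-population correction (N = 2225): 555.78 / (1 + (555.78 − 1)/2225) = 444.86.
Round up → n = 445.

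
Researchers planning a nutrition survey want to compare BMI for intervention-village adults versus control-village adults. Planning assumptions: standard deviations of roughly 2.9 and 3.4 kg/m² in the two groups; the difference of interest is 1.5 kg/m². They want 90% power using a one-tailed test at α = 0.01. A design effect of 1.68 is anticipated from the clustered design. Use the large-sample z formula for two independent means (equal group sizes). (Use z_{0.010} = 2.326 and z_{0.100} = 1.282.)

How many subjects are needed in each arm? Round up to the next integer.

n = 195 per group

n = (z_α + z_β)² · (σ₁² + σ₂²) / δ²
  = (2.326 + 1.282)² · (2.9² + 3.4² = 19.97) / 1.5²
  = 13.0177 · 19.97 / 2.25
  = 115.54
Design effect: 1.68 × 115.54 = 194.11.
Round up → n = 195 per group.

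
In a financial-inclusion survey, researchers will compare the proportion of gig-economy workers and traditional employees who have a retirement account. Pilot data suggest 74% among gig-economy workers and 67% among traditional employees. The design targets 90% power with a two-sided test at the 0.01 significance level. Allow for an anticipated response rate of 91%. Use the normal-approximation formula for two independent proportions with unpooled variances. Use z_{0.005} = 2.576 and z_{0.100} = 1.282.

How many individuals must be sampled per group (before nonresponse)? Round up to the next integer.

n = 1381 per group

n = (z_{α/2} + z_β)² · [p₁(1−p₁) + p₂(1−p₂)] / (p₁ − p₂)²
  = (2.576 + 1.282)² · (0.74·0.26 + 0.67·0.33) / (0.07)²
  = (3.858)² · (0.1924 + 0.2211) / 0.0049
  = 14.8842 · 0.4135 / 0.0049
  = 1256.04
Adjust for 91% response: 1256.04 / 0.91 = 1380.27.
Round up → n = 1381 per group.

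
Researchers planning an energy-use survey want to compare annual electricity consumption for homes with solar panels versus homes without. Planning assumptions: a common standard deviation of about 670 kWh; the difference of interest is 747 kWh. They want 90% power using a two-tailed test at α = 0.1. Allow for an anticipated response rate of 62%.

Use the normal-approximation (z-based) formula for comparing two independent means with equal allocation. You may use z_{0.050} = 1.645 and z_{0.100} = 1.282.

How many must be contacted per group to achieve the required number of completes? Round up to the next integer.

n = (z_{α/2} + z_β)² · (σ₁² + σ₂²) / δ²
  = (1.645 + 1.282)² · (2·670² = 897800) / 747²
  = 8.5673 · 897800 / 558009
  = 13.78
Adjust for 62% response: 13.78 / 0.62 = 22.23.
Round up → n = 23 per group.

n = 23 per group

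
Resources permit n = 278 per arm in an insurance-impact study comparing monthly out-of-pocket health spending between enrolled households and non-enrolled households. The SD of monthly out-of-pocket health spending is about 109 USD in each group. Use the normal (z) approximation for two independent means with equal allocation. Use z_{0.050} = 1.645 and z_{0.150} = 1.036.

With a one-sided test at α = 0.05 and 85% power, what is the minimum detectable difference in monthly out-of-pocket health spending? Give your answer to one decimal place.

Minimum detectable difference ≈ 24.8 USD

δ = (z_α + z_β) · √((σ₁²+σ₂²)/n)
  = (1.645 + 1.036) · √(23762/278)
  = 2.681 · √85.4748
  = 2.681 · 9.2453
  = 24.7865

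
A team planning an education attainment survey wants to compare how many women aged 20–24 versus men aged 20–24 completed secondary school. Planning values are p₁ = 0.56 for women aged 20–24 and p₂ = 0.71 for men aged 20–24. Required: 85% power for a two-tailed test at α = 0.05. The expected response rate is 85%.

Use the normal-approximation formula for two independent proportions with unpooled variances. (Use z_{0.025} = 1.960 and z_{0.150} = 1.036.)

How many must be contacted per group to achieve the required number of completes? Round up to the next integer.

n = 213 per group

n = (z_{α/2} + z_β)² · [p₁(1−p₁) + p₂(1−p₂)] / (p₁ − p₂)²
  = (1.960 + 1.036)² · (0.56·0.44 + 0.71·0.29) / (-0.15)²
  = (2.996)² · (0.2464 + 0.2059) / 0.0225
  = 8.9760 · 0.4523 / 0.0225
  = 180.44
Adjust for 85% response: 180.44 / 0.85 = 212.28.
Round up → n = 213 per group.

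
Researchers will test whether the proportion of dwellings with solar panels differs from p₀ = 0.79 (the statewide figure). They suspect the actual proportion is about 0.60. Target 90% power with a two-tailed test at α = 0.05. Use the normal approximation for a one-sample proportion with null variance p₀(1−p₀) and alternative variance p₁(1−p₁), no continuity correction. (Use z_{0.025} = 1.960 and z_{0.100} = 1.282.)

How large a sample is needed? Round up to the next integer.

n = [z_{α/2}·√(p₀q₀) + z_β·√(p₁q₁)]² / (p₁ − p₀)²
  = [1.960·√(0.79·0.21) + 1.282·√(0.60·0.40)]² / (-0.19)²
  = [1.960·0.4073 + 1.282·0.4899]² / 0.0361
  = [1.4264]² / 0.0361
  = 56.36
Round up → n = 57.

n = 57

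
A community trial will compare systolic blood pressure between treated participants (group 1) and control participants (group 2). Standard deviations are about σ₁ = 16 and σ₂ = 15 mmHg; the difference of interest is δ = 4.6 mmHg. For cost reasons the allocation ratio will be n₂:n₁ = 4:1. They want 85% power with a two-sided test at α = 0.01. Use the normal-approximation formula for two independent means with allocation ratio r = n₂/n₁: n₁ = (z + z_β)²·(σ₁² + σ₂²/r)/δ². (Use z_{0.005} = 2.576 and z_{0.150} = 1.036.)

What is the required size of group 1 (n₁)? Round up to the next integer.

n₁ = (z_{α/2} + z_β)² · (σ₁² + σ₂²/r) / δ²
   = (2.576 + 1.036)² · (16² + 15²/4) / 4.6²
   = 13.0465 · (256 + 56.25) / 21.16
   = 13.0465 · 312.25 / 21.16
   = 192.52
Round up → n₁ = 193; n₂ = r·n₁ = 4 × 193 = 772.

n₁ = 193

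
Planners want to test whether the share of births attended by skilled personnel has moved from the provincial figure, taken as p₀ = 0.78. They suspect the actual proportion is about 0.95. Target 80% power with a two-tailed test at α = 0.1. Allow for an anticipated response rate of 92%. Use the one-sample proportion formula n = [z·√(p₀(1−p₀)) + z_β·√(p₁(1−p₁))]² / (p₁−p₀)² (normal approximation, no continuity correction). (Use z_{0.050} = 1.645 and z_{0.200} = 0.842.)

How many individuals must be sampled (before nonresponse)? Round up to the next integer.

n = 29

n = [z_{α/2}·√(p₀q₀) + z_β·√(p₁q₁)]² / (p₁ − p₀)²
  = [1.645·√(0.78·0.22) + 0.842·√(0.95·0.05)]² / (0.17)²
  = [1.645·0.4142 + 0.842·0.2179]² / 0.0289
  = [0.8649]² / 0.0289
  = 25.89
Adjust for 92% response: 25.89 / 0.92 = 28.14.
Round up → n = 29.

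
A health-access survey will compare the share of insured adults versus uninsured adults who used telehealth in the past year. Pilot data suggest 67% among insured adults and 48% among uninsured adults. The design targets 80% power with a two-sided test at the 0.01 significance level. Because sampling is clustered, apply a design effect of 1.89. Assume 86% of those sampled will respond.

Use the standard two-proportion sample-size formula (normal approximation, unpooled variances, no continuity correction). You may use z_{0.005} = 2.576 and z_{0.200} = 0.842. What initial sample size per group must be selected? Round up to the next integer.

n = 335 per group

n = (z_{α/2} + z_β)² · [p₁(1−p₁) + p₂(1−p₂)] / (p₁ − p₂)²
  = (2.576 + 0.842)² · (0.67·0.33 + 0.48·0.52) / (0.19)²
  = (3.418)² · (0.2211 + 0.2496) / 0.0361
  = 11.6827 · 0.4707 / 0.0361
  = 152.33
Design effect: 1.89 × 152.33 = 287.90.
Adjust for 86% response: 287.90 / 0.86 = 334.77.
Round up → n = 335 per group.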